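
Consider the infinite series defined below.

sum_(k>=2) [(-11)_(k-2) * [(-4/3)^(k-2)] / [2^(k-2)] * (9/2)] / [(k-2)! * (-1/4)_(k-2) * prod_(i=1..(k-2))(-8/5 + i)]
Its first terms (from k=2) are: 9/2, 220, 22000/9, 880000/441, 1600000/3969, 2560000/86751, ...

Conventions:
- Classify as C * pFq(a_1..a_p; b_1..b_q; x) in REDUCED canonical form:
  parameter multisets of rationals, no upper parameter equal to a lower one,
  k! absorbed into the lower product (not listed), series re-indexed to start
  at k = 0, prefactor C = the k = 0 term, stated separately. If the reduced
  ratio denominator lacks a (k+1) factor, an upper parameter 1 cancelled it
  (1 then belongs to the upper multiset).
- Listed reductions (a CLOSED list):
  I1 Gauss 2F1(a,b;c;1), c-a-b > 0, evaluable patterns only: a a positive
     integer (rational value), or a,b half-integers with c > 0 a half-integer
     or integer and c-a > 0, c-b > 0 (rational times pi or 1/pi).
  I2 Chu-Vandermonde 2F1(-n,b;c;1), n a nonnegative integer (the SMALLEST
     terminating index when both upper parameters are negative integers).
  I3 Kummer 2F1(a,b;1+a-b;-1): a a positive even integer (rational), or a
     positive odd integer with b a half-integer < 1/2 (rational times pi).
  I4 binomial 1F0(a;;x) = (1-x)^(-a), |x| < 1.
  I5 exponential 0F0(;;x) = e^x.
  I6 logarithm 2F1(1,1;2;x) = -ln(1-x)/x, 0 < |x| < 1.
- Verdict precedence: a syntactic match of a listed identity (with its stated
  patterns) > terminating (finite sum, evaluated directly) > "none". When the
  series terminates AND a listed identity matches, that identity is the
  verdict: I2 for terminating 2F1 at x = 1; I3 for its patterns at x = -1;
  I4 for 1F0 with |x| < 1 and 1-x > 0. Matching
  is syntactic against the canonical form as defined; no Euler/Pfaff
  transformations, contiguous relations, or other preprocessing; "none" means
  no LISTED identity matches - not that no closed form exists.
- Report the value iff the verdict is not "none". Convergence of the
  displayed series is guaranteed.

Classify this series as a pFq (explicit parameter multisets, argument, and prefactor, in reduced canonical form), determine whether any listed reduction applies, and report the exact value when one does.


Classification (C = 9/2): 1F2 with upper {-11}, lower {-3/5, -1/4}, argument x = -2/3. Verdict: terminating (-11 upstairs). 12 nonzero terms in all; added directly. Sum: 23045735674591662702580896913/4520545258357447618773474.

The tell: from the first term 9/2: the lower running product (prefactor 9/2) is a rising factorial.
Consecutive-term ratio: r(k) = (-2/3) * (k-11) / [(k-3/5) (k-1/4) (k+1)] - rational; roots negated = parameters, x = (-2/3), C = 9/2.


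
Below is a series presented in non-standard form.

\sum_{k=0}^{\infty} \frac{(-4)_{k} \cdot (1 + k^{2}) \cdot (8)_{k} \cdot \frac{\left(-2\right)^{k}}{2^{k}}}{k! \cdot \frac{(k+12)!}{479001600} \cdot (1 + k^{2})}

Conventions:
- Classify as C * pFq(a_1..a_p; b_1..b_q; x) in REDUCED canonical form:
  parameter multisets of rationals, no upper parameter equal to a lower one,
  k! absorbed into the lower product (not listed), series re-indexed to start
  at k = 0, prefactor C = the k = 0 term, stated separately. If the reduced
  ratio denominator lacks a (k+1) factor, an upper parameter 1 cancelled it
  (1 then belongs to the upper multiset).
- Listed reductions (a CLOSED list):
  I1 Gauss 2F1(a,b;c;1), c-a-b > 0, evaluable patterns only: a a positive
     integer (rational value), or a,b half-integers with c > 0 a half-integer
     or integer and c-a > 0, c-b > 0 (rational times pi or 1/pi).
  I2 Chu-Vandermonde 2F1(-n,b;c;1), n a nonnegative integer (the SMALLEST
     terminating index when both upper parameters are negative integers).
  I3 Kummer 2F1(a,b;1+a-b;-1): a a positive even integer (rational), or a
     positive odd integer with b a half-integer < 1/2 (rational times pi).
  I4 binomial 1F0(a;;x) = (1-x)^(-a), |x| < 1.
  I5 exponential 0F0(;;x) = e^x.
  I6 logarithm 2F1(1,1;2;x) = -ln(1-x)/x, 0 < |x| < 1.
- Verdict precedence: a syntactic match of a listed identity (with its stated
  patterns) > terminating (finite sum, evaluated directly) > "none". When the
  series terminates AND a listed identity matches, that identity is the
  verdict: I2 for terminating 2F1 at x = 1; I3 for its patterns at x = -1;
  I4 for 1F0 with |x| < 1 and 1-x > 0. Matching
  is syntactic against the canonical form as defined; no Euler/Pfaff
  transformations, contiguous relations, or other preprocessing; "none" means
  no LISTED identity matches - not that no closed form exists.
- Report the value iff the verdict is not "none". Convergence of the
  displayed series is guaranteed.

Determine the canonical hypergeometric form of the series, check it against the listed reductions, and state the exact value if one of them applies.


Key step: t_0 = 1 here, and the two k-th powers (C = 1) combine into one argument.
Step ratio: r(k) = -1 * (k-4) (k+8) / [(k+13) (k+1)] ; factor over Q: parameters, x = -1, and C = 1.

This is 1 * 2F1(-4, 8; 13; -1) in reduced canonical form. Verdict: Kummer's theorem (I3) applies (x = -1; c = 13 equals 1+a-b for upper {-4, 8}: listed pattern). Value: \frac{99}{14}.


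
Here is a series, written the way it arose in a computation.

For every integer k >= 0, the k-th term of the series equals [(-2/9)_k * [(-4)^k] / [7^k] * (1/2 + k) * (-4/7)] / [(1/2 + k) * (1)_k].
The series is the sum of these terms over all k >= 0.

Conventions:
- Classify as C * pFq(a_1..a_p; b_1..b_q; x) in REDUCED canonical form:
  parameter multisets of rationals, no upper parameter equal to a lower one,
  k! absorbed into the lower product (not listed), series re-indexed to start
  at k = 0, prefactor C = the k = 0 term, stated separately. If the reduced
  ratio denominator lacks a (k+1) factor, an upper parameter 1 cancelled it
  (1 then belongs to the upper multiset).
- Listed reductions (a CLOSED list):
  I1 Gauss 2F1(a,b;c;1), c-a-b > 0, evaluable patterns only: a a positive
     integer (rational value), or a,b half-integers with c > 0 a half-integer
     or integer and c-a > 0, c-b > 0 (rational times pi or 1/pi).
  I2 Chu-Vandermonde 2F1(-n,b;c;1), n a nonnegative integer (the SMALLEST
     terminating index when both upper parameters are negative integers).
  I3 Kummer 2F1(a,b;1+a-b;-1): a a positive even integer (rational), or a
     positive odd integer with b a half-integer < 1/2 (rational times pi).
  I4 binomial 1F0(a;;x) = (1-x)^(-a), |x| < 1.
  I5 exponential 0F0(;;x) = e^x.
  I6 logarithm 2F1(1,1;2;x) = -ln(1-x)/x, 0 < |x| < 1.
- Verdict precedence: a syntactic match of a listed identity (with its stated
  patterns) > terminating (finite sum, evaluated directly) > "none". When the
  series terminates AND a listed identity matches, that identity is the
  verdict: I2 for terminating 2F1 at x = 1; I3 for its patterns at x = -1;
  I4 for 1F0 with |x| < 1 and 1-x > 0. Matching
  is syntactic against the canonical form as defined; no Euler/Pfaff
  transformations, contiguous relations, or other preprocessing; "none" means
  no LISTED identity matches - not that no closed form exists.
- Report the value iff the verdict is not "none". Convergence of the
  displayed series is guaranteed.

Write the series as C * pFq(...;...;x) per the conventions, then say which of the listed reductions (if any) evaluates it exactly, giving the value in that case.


Prefactor -4/7, argument -4/7: 1F0 with upper {-2/9} over lower {-}. Verdict: binomial (I4) matches (the 1F0 binomial series: exponent 2/9, x = -4/7). Value: (-4/7) * (11/7)^(2/9).

Structural cue: t_0 being -4/7, the two geometric factors (C = -4/7, x = -4/7) combine into one argument.
Ratio: r(k) = (-4/7) * (k-2/9) / [(k+1)] - rational; roots negated = parameters, x = (-4/7), C = -4/7.


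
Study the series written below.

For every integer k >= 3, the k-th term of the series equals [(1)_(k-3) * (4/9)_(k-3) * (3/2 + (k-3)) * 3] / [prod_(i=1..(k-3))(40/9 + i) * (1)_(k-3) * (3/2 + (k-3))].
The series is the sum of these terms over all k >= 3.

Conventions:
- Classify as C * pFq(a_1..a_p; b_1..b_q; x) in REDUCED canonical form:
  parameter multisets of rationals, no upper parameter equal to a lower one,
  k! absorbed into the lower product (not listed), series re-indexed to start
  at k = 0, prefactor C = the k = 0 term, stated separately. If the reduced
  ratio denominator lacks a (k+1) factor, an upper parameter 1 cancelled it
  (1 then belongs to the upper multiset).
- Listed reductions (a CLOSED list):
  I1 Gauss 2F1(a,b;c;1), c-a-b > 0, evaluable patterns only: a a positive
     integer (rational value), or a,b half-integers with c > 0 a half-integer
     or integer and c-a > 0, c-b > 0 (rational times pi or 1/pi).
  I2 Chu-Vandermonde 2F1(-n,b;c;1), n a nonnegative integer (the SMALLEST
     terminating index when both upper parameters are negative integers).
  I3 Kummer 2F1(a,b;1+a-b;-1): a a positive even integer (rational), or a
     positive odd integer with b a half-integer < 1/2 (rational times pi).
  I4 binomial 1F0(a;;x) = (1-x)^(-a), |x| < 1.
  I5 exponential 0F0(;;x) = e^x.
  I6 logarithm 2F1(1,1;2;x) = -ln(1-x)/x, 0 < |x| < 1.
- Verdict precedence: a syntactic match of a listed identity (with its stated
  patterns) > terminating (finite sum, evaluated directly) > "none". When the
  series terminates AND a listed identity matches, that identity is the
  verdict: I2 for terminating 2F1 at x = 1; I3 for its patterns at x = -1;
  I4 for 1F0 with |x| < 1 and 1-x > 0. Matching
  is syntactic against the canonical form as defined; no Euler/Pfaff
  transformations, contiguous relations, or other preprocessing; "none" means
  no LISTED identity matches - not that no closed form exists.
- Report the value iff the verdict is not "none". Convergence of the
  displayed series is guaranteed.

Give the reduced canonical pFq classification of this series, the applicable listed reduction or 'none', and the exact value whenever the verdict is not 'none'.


The tell: t_0 being 3, (1)_k (C = 3) is k! itself.
Consecutive-term ratio: r(k) = 1 * (k+4/9) (k+1) / [(k+49/9) (k+1)] - rational in k, leading ratio 1; with t_0 = 3, classification follows.

This is 3 * 2F1(4/9, 1; 49/9; 1) in reduced canonical form. Verdict: this is Gauss's theorem (I1) (x = 1: the Gamma ratio telescopes since c-a-b = 4 > 0 and a = 1 in Z>0). Exact value: 10/3.


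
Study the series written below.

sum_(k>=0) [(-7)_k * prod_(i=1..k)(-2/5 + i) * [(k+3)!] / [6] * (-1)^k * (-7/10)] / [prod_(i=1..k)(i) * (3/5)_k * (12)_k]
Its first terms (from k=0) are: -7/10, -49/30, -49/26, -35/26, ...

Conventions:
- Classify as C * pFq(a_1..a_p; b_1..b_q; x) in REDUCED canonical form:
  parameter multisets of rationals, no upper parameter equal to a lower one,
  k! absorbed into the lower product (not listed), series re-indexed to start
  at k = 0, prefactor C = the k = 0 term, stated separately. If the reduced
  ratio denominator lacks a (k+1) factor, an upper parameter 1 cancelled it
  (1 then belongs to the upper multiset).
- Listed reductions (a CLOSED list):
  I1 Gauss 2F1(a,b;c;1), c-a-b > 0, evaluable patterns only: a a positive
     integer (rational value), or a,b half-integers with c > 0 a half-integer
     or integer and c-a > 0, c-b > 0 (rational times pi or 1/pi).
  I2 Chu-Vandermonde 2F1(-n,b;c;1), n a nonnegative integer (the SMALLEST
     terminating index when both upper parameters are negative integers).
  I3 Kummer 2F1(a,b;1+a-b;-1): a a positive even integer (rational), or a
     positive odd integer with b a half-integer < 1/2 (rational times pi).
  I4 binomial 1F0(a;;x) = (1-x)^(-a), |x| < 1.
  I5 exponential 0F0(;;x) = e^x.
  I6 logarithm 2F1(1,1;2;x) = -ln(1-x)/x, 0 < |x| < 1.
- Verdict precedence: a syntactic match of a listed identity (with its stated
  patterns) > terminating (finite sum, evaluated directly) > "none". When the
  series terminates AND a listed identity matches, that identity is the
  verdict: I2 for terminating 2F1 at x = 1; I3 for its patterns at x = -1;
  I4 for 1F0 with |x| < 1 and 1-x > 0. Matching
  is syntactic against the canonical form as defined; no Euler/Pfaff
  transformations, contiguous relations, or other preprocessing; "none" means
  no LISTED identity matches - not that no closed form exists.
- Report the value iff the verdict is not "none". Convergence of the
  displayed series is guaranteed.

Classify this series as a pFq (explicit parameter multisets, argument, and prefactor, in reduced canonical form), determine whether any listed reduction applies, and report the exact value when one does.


Key observation: x = (-1) and the parameter 3/5 appears in both the upper and lower lists and cancels.
Term ratio: r(k) = (-1) * (k-7) (k+4) / [(k+12) (k+1)] - rational; roots negated = parameters, x = (-1), C = -7/10.

Reduced: x = -1, 2F1, upper = {-7, 4}, lower = {12}, C = -7/10. Verdict (x = -1): the Kummer evaluation I3 applies (x = -1; c = 12 equals 1+a-b for upper {-7, 4}: listed pattern). Value: -77/12.


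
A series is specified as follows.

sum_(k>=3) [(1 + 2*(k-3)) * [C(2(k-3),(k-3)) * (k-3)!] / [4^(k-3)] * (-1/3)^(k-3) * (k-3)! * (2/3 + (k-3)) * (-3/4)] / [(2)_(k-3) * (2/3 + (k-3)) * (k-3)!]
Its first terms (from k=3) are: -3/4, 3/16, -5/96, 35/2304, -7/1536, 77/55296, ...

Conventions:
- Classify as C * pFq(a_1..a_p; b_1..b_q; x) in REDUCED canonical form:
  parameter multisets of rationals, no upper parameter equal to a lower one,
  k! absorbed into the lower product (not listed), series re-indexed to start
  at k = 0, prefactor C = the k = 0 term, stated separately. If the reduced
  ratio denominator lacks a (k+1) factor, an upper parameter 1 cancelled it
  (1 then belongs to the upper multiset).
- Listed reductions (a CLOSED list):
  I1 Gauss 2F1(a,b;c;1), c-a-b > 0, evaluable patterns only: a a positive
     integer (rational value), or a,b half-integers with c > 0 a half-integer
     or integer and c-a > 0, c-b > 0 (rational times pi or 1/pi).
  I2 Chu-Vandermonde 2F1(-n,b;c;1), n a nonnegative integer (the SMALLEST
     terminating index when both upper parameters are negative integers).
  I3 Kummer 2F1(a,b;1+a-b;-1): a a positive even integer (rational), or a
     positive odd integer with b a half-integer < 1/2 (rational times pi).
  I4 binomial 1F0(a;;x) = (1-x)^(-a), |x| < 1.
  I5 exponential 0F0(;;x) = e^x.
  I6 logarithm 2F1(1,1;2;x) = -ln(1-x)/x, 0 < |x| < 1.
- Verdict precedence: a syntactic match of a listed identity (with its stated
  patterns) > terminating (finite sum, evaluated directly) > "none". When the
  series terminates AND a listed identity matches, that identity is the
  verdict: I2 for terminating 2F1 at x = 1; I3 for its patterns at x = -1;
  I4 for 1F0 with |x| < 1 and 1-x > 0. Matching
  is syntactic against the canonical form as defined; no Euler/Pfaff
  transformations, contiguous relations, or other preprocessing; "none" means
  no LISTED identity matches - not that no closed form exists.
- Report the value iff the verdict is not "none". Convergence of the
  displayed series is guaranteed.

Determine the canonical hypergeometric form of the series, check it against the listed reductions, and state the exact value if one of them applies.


Prefactor -3/4, argument -1/3: 2F1 with upper {1, 3/2} over lower {2}. Verdict: none - at argument -1/3 the multisets {1, 3/2} ; {2} match no listed identity.

The tell: t_0 = -3/4 here, and the factorial ratio (C = -3/4, x = -1/3) (k+a-1)!/(a-1)! is a rising factorial (a)_k.
Ratio: r(k) = (-1/3) * (k+1) (k+3/2) / [(k+2) (k+1)] ; factor over Q: parameters, x = (-1/3), and C = -3/4.


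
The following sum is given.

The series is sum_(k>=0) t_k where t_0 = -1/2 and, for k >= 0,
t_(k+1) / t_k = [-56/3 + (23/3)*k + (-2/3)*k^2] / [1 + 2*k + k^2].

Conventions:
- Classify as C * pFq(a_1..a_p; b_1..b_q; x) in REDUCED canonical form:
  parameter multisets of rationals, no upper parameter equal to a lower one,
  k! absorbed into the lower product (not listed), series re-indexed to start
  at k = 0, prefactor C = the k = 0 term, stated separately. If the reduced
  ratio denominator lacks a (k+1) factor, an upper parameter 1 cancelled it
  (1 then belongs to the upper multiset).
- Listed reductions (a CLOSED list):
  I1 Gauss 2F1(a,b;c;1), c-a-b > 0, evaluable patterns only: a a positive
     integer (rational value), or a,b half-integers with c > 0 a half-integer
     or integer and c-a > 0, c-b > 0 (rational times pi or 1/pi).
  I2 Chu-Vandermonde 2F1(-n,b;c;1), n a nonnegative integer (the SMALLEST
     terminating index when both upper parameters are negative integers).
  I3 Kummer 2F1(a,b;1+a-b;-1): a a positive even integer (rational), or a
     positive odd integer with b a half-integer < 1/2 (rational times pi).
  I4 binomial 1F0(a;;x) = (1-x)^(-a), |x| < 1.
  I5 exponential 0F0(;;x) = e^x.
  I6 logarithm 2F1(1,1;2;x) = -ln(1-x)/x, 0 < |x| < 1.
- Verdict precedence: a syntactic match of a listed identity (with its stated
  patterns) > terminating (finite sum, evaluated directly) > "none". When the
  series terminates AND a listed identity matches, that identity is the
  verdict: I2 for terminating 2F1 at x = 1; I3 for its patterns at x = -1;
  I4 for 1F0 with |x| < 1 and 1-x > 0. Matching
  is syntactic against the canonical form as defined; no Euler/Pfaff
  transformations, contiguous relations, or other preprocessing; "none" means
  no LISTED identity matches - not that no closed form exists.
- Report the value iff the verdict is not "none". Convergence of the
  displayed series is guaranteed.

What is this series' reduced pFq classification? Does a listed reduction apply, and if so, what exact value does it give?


Reduced: x = -2/3, 2F1, upper = {-8, -7/2}, lower = {1}, C = -1/2. Verdict: terminating. With -8 upstairs the series is a 9-term polynomial sum; evaluated term by term. Exact value: -3764003/1679616.

The tell: with t_0 = -1/2, the expanded ratio factors over Q; C = -1/2, roots give parameters.
Consecutive-term ratio: r(k) = (-2/3) * (k-8) (k-7/2) / [(k+1) (k+1)] ; factor over Q: parameters, x = (-2/3), and C = -1/2.


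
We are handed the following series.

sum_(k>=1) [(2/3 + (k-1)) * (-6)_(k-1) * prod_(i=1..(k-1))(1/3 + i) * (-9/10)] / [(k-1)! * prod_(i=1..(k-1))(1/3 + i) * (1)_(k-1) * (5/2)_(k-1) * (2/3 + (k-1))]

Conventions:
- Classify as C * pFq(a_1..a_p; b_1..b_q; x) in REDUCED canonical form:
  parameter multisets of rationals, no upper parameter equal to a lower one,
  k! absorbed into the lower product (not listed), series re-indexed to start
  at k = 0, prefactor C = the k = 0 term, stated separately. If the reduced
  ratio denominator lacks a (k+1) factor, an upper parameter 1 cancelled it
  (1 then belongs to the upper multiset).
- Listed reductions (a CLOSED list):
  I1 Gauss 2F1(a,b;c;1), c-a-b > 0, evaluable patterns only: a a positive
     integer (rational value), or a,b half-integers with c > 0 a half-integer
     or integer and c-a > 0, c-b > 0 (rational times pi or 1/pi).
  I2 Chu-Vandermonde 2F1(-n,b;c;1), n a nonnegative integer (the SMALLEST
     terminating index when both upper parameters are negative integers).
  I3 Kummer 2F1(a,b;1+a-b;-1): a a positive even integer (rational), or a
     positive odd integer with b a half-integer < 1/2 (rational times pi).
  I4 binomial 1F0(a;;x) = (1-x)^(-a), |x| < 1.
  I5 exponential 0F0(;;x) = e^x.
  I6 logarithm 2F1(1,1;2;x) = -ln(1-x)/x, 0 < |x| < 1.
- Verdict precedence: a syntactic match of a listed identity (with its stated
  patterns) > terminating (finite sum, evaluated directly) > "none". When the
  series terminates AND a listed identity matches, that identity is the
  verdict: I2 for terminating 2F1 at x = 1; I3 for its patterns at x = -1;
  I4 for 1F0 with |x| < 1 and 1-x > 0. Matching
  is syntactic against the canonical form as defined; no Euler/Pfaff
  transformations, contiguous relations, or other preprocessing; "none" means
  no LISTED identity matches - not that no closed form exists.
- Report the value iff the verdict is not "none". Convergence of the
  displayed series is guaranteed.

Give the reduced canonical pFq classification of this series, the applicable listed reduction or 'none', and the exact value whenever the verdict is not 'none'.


First insight: from the first term -9/10: the factor k + 2/3 cancels (top and bottom), leaving C = -9/10.
Ratio: r(k) = 1 * (k-6) / [(k+1) (k+5/2) (k+1)] - rational; roots negated = parameters, x = 1, C = -9/10.

x = 1 here; the reduced form reads 1F2, upper {-6}, lower {1, 5/2}, C = -9/10. Verdict: terminating - no listed pattern fits, but -6 in the upper list cuts the series at k = 6; direct evaluation. Sum: 18993101/33783750.


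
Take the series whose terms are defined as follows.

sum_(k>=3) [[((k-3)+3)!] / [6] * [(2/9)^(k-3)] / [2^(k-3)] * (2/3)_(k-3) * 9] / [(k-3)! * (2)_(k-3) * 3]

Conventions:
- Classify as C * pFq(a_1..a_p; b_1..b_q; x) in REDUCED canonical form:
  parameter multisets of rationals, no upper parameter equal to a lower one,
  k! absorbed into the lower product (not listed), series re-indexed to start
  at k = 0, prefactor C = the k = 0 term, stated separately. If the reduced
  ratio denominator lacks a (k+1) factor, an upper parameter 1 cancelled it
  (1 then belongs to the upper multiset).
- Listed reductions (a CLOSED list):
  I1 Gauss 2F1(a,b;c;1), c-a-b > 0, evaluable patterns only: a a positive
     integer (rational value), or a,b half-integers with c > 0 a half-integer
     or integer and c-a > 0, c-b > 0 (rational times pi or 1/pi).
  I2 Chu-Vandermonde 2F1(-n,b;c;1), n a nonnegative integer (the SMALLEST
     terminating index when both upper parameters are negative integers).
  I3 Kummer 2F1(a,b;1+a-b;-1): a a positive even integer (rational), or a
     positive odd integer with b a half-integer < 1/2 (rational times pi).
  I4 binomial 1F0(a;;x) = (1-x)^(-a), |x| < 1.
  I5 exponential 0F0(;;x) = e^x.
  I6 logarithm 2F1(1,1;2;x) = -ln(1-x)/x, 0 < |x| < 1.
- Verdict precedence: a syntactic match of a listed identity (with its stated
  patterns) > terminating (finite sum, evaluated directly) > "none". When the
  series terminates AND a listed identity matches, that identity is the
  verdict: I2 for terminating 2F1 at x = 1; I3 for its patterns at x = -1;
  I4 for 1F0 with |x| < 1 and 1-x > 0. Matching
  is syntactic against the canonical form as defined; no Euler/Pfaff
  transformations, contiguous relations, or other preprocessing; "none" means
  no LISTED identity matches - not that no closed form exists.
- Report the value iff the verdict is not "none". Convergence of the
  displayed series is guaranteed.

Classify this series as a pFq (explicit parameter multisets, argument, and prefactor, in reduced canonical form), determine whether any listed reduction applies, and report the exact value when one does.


x = 1/9 here; the reduced form reads 2F1, upper {2/3, 4}, lower {2}, C = 3. Verdict: none - at argument 1/9 the multisets {2/3, 4} ; {2} match no listed identity.

The tell: from the first term 3: the factorial ratio (C = 3) (k+a-1)!/(a-1)! is a rising factorial (a)_k.
Adjacent-term ratio: r(k) = (1/9) * (k+2/3) (k+4) / [(k+2) (k+1)] - rational; roots negated = parameters, x = (1/9), C = 3.


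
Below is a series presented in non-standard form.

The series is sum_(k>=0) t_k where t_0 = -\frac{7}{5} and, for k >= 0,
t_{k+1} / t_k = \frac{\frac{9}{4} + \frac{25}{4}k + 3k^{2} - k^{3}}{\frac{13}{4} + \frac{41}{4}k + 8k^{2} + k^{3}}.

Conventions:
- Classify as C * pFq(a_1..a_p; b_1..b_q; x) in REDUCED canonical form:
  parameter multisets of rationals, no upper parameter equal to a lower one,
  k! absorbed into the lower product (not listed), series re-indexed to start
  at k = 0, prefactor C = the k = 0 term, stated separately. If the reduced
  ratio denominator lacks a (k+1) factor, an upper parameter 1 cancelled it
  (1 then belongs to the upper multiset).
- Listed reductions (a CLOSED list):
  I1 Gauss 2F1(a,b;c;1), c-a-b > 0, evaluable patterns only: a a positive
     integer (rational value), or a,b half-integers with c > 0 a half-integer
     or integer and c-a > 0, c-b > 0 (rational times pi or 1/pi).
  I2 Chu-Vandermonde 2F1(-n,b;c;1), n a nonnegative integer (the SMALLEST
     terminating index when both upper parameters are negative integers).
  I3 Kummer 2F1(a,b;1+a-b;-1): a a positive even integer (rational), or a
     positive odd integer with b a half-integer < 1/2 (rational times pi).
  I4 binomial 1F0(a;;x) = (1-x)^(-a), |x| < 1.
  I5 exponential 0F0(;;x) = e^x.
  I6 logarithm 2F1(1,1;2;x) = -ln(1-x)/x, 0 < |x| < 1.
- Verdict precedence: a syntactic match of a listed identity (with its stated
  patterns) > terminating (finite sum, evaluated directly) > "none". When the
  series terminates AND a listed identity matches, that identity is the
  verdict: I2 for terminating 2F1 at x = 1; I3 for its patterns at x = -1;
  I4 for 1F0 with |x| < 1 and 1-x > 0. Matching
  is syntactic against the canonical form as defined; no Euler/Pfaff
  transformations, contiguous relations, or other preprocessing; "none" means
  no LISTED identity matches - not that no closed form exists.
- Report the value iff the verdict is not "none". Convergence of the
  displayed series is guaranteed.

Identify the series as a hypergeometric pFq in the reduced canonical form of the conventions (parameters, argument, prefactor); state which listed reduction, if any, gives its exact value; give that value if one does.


Canonical form: C = -\frac{7}{5} times 2F1 with upper {-\frac{9}{2}, 1}, lower {\frac{13}{2}}, x = -1. Verdict (x = -1): Kummer's theorem (I3) applies (x = -1; c = \frac{13}{2} equals 1+a-b for upper {-\frac{9}{2}, 1}: listed pattern). Hence: \left(-\frac{4851}{5120}\right) \cdot \pi.

Key step: from the first term -\frac{7}{5}: the parameter 1/2 appears in both the upper and lower lists and cancels.
Consecutive-term ratio: r(k) = -1 * (k-\frac{9}{2}) (k+1) / [(k+\frac{13}{2}) (k+1)] - poly over poly, x = -1 from leading terms; C = -\frac{7}{5} at k = 0.


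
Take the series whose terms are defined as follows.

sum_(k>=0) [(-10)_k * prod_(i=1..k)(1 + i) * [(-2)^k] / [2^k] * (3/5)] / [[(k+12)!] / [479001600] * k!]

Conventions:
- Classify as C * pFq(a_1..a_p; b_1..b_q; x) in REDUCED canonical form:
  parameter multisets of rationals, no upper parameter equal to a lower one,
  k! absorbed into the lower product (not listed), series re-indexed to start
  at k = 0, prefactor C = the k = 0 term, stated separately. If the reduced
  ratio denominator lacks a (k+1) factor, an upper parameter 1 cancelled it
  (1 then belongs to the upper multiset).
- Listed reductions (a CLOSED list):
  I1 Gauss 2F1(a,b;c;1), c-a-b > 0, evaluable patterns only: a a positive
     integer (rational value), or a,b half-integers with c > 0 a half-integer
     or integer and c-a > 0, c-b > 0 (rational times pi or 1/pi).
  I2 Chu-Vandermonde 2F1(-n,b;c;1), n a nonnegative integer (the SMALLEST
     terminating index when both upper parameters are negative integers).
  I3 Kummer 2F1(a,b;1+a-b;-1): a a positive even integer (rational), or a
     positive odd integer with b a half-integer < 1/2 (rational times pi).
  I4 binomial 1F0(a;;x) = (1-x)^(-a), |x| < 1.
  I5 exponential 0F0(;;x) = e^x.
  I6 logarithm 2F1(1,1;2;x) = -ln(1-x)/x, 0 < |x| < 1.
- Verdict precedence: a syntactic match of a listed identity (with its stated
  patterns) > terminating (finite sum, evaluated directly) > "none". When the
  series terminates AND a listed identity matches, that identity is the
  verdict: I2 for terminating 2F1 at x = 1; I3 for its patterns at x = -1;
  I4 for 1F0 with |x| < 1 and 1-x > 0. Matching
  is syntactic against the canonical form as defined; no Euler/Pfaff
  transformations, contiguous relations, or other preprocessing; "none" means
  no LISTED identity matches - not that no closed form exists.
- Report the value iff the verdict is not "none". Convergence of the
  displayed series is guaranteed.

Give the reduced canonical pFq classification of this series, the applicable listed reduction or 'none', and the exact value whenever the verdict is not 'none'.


The series (x = -1) is 2F1: upper {-10, 2}, lower {13}, prefactor 3/5. Verdict (x = -1): Kummer (I3) applies (x = -1; c = 13 equals 1+a-b for upper {-10, 2}: listed pattern). Exact value: 18/5.

First insight: t_0 being 3/5, the two k-th powers (prefactor 3/5) combine into one argument.
Consecutive-term ratio: r(k) = (-1) * (k-10) (k+2) / [(k+13) (k+1)] - rational; roots negated = parameters, x = (-1), C = 3/5.


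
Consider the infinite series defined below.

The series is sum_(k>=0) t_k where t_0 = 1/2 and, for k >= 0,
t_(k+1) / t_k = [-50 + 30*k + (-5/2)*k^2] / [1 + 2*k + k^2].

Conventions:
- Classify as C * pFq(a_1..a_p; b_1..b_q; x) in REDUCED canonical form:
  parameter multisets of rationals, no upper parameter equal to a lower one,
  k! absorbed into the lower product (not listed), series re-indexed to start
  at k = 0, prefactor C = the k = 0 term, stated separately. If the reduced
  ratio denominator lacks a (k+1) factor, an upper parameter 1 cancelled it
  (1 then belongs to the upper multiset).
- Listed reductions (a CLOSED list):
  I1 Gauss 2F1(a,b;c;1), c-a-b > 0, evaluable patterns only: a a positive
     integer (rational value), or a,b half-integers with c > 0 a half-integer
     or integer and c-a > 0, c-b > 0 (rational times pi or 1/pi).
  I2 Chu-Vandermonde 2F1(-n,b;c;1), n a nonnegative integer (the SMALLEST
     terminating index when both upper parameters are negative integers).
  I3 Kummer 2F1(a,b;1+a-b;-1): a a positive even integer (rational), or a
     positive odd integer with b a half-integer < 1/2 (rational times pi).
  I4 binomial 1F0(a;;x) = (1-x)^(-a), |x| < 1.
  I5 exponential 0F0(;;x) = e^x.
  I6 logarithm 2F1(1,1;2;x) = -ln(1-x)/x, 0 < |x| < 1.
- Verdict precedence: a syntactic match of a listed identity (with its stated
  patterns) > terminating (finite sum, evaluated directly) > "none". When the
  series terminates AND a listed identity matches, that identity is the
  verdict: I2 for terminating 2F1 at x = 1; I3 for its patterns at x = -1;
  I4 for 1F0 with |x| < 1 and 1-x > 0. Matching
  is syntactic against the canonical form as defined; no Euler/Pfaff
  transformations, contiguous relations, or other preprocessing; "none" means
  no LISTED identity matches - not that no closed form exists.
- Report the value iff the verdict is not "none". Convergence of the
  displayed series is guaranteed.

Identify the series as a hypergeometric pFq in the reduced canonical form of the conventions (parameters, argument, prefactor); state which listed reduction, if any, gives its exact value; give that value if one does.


Classification (C = 1/2): 2F1 with upper {-10, -2}, lower {1}, argument x = -5/2. Verdict: terminating - no listed pattern fits, but -2 in the upper list cuts the series at k = 2; direct evaluation. Exact value: 929/8.

Key observation: with t_0 = 1/2, the expanded ratio factors over Q; C = 1/2, x = -5/2, roots give parameters.
Consecutive-term ratio: r(k) = (-5/2) * (k-10) (k-2) / [(k+1) (k+1)] ; factor over Q: parameters, x = (-5/2), and C = 1/2.


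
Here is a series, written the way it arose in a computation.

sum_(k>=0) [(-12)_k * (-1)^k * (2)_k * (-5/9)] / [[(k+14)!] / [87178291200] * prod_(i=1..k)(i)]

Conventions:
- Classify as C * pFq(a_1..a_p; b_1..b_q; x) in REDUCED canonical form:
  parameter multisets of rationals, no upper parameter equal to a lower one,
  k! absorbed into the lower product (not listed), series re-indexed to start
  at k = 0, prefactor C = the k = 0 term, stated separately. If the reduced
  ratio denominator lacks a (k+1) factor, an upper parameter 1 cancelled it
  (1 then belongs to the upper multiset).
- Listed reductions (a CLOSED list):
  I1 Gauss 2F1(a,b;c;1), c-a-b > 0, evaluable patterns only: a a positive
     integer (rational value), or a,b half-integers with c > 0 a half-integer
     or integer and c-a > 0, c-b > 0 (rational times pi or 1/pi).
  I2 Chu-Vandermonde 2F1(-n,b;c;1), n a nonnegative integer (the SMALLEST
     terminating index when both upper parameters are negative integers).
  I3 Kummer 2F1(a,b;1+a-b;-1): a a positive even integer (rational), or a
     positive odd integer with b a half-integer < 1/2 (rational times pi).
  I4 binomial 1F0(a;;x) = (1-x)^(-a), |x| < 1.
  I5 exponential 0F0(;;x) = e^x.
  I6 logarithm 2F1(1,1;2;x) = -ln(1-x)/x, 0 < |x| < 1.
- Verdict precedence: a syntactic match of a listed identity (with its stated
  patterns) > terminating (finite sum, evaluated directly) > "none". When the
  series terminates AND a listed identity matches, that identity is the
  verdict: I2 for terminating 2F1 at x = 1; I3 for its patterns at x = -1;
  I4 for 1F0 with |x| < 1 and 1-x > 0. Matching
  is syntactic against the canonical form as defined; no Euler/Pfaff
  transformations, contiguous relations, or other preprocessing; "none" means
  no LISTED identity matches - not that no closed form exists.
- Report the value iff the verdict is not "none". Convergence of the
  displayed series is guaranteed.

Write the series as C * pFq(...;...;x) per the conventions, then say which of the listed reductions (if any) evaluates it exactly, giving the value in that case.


First insight: with t_0 = -5/9, the product of the first k integers (prefactor -5/9) is k!.
Term ratio: r(k) = (-1) * (k-12) (k+2) / [(k+15) (k+1)] - poly over poly, x = (-1) from leading terms; C = -5/9 at k = 0.

With C = -5/9: the canonical form is 2F1(-12, 2; 15; -1). Verdict: this is Kummer's theorem (I3) (x = -1; c = 15 equals 1+a-b for upper {-12, 2}: listed pattern). Value: -35/9.


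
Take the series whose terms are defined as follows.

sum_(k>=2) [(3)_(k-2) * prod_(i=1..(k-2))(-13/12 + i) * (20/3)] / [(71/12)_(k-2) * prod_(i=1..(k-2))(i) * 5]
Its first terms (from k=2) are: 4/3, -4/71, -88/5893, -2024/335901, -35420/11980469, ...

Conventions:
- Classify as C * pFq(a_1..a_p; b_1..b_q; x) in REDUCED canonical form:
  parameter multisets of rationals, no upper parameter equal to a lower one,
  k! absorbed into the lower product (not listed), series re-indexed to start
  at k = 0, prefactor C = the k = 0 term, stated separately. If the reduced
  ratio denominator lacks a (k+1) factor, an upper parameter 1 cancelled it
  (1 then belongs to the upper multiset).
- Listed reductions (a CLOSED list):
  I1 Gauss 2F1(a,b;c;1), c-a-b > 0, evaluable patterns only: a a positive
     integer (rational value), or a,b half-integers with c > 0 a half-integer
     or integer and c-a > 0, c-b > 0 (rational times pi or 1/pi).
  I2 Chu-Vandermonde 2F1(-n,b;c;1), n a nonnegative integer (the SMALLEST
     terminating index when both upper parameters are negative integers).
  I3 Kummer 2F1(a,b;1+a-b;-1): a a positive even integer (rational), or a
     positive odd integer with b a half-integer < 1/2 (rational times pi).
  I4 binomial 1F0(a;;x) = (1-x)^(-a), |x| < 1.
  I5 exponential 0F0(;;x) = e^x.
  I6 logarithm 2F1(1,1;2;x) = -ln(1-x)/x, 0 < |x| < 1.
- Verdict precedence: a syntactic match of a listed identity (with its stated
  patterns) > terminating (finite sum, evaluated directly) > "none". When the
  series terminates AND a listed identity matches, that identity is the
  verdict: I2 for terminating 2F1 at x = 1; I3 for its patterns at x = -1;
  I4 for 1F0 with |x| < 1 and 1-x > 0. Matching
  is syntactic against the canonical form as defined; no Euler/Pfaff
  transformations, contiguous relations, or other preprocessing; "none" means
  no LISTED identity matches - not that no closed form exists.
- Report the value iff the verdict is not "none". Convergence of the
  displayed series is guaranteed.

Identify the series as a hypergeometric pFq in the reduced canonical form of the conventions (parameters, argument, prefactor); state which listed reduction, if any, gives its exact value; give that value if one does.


The series (x = 1) is 2F1: upper {-1/12, 3}, lower {71/12}, prefactor 4/3. Verdict: the Gauss summation I1 fires (x = 1: the Gamma ratio telescopes since c-a-b = 3 > 0 and a = 3 in Z>0). Hence: 19411/15552.

Key observation: with t_0 = 4/3, the product of the first k integers (C = 4/3) is k!.
Step ratio: r(k) = 1 * (k-1/12) (k+3) / [(k+71/12) (k+1)] ; factor over Q: parameters, x = 1, and C = 4/3.


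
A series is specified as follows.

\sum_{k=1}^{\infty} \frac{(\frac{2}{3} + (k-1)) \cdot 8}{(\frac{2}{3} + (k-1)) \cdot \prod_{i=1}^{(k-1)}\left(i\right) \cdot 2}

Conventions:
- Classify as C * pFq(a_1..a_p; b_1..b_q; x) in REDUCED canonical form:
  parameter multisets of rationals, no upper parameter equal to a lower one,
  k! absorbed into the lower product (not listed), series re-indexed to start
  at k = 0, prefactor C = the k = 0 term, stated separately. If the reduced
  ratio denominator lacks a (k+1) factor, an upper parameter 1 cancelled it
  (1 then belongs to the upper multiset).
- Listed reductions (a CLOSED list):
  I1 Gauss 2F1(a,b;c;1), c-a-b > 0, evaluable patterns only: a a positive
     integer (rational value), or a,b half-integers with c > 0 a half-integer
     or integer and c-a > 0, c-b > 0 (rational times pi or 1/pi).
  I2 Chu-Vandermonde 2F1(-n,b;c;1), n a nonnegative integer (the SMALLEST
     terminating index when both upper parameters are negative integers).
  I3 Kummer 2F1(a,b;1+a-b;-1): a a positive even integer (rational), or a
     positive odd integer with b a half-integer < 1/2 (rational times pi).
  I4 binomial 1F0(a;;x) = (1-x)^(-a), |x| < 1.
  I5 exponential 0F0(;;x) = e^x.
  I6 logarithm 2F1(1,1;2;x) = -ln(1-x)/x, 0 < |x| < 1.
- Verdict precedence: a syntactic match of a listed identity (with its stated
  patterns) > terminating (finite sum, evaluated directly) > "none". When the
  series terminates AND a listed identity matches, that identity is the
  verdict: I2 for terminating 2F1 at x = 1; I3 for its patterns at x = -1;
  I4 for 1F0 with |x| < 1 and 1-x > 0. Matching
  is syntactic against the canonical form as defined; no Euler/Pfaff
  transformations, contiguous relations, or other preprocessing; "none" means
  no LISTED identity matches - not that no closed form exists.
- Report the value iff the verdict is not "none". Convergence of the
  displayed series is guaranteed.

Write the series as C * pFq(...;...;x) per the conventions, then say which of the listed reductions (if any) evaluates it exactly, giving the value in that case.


At argument 1: a 0F0 with upper {-}, lower {-}, scaled by C = 4. Verdict at x = 1: the exponential series (I5) matches (the 0F0 exponential series at x = 1). Hence: 4 \cdot e^{1}.

First insight: from the first term 4: the product of the first k integers (prefactor 4) is k!.
Step ratio: r(k) = 1 * 1 / [(k+1)] - rational in k. x = 1; t_0 = 4; negate the roots.


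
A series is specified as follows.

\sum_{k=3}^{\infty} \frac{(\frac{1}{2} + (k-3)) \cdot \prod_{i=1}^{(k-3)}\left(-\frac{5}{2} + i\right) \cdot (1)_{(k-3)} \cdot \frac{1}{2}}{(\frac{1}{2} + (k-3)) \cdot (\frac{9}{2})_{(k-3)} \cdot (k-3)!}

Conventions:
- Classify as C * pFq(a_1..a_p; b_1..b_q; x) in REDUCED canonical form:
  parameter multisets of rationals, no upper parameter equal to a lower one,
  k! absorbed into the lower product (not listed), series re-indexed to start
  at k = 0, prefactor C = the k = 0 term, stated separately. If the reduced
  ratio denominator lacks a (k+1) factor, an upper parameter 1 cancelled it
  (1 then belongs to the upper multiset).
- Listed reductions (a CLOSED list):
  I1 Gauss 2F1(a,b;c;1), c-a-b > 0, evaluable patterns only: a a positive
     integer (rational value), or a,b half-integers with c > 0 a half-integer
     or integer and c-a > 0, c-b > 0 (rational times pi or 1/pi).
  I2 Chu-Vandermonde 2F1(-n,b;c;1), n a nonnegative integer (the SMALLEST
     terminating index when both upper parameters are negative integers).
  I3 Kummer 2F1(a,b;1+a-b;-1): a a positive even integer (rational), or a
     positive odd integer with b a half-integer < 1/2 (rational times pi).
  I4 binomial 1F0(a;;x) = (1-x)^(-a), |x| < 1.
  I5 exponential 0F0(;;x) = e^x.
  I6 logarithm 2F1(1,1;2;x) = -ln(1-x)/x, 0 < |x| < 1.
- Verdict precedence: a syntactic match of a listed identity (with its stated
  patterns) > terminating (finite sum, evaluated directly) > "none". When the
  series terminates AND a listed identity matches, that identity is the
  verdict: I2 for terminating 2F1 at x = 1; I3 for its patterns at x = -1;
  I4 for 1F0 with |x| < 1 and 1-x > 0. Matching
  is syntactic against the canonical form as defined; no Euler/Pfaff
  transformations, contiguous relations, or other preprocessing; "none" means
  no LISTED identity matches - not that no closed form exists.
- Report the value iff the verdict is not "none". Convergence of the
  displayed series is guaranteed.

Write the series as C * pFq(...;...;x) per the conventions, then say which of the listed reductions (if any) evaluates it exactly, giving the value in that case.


Classification (C = \frac{1}{2}): 2F1 with upper {-\frac{3}{2}, 1}, lower {\frac{9}{2}}, argument x = 1. Verdict: Gauss (I1, integer-parameter pattern) fires (x = 1: the Gamma ratio telescopes since c-a-b = 5 > 0 and a = 1 in Z>0). Sum: \frac{7}{20}.

Key step: x = 1 and k + 1/2 divides numerator and denominator alike; prefactor 1/2 after cancelling.
Ratio: r(k) = 1 * (k-\frac{3}{2}) (k+1) / [(k+\frac{9}{2}) (k+1)] - rational; roots negated = parameters, x = 1, C = \frac{1}{2}.
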